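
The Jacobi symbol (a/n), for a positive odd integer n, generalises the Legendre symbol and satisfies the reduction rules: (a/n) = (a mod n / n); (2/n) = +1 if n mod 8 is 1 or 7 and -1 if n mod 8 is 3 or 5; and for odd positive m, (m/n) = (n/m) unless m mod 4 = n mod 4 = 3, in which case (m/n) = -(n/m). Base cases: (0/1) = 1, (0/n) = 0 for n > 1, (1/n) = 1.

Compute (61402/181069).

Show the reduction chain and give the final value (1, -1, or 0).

1

factor out 2^1: 61402 = 2^1·30701; with 181069 mod 8 = 5, (2/181069) = -1; sign now -1; continue with (30701/181069)
flip (30701/181069) -> (181069/30701): both odd, 30701 mod 4 = 1, 181069 mod 4 = 1, so the flip contributes +1; sign now -1
(181069/30701): 181069 mod 30701 = 27564, so (181069/30701) = (27564/30701)
factor out 2^2: 27564 = 2^2·6891; with 30701 mod 8 = 5, (2/30701) = -1; sign now -1; continue with (6891/30701)
flip (6891/30701) -> (30701/6891): both odd, 6891 mod 4 = 3, 30701 mod 4 = 1, so the flip contributes +1; sign now -1
(30701/6891): 30701 mod 6891 = 3137, so (30701/6891) = (3137/6891)
flip (3137/6891) -> (6891/3137): both odd, 3137 mod 4 = 1, 6891 mod 4 = 3, so the flip contributes +1; sign now -1
(6891/3137): 6891 mod 3137 = 617, so (6891/3137) = (617/3137)
flip (617/3137) -> (3137/617): both odd, 617 mod 4 = 1, 3137 mod 4 = 1, so the flip contributes +1; sign now -1
(3137/617): 3137 mod 617 = 52, so (3137/617) = (52/617)
factor out 2^2: 52 = 2^2·13; with 617 mod 8 = 1, (2/617) = +1; sign now -1; continue with (13/617)
flip (13/617) -> (617/13): both odd, 13 mod 4 = 1, 617 mod 4 = 1, so the flip contributes +1; sign now -1
(617/13): 617 mod 13 = 6, so (617/13) = (6/13)
factor out 2^1: 6 = 2^1·3; with 13 mod 8 = 5, (2/13) = -1; sign now +1; continue with (3/13)
flip (3/13) -> (13/3): both odd, 3 mod 4 = 3, 13 mod 4 = 1, so the flip contributes +1; sign now +1
(13/3): 13 mod 3 = 1, so (13/3) = (1/3)
reached (1/3) = 1, so the symbol is +1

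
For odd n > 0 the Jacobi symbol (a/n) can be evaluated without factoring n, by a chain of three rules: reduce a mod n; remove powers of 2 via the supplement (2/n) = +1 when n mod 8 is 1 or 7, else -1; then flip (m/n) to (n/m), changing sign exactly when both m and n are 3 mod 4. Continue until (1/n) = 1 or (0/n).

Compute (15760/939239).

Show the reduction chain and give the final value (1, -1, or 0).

-1

15760 = 2^4·985; (2/939239) = +1 since 939239 mod 8 = 7, so (15760/939239) = (+1)^4·(985/939239); sign now +1
reciprocity: (985/939239) = +1·(939239/985) since 985 mod 4 = 1, 939239 mod 4 = 3; sign now +1
(939239/985) = (534/985)   [reduce mod 985]
534 = 2^1·267; (2/985) = +1 since 985 mod 8 = 1, so (534/985) = (+1)^1·(267/985); sign now +1
reciprocity: (267/985) = +1·(985/267) since 267 mod 4 = 3, 985 mod 4 = 1; sign now +1
(985/267) = (184/267)   [reduce mod 267]
184 = 2^3·23; (2/267) = -1 since 267 mod 8 = 3, so (184/267) = (-1)^3·(23/267); sign now -1
reciprocity: (23/267) = -1·(267/23) since 23 mod 4 = 3, 267 mod 4 = 3; sign now +1
(267/23) = (14/23)   [reduce mod 23]
14 = 2^1·7; (2/23) = +1 since 23 mod 8 = 7, so (14/23) = (+1)^1·(7/23); sign now +1
reciprocity: (7/23) = -1·(23/7) since 7 mod 4 = 3, 23 mod 4 = 3; sign now -1
(23/7) = (2/7)   [reduce mod 7]
2 = 2^1·1; (2/7) = +1 since 7 mod 8 = 7, so (2/7) = (+1)^1·(1/7); sign now -1
(1/7) = 1; final value = sign = -1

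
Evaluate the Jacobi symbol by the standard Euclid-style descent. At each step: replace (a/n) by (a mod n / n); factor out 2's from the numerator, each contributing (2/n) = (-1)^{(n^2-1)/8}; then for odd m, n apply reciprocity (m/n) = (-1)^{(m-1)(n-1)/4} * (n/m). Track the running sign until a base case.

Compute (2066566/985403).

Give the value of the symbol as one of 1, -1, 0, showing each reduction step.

1

(2066566/985403): 2066566 mod 985403 = 95760, so (2066566/985403) = (95760/985403)
factor out 2^4: 95760 = 2^4·5985; with 985403 mod 8 = 3, (2/985403) = -1; sign now +1; continue with (5985/985403)
flip (5985/985403) -> (985403/5985): both odd, 5985 mod 4 = 1, 985403 mod 4 = 3, so the flip contributes +1; sign now +1
(985403/5985): 985403 mod 5985 = 3863, so (985403/5985) = (3863/5985)
flip (3863/5985) -> (5985/3863): both odd, 3863 mod 4 = 3, 5985 mod 4 = 1, so the flip contributes +1; sign now +1
(5985/3863): 5985 mod 3863 = 2122, so (5985/3863) = (2122/3863)
factor out 2^1: 2122 = 2^1·1061; with 3863 mod 8 = 7, (2/3863) = +1; sign now +1; continue with (1061/3863)
flip (1061/3863) -> (3863/1061): both odd, 1061 mod 4 = 1, 3863 mod 4 = 3, so the flip contributes +1; sign now +1
(3863/1061): 3863 mod 1061 = 680, so (3863/1061) = (680/1061)
factor out 2^3: 680 = 2^3·85; with 1061 mod 8 = 5, (2/1061) = -1; sign now -1; continue with (85/1061)
flip (85/1061) -> (1061/85): both odd, 85 mod 4 = 1, 1061 mod 4 = 1, so the flip contributes +1; sign now -1
(1061/85): 1061 mod 85 = 41, so (1061/85) = (41/85)
flip (41/85) -> (85/41): both odd, 41 mod 4 = 1, 85 mod 4 = 1, so the flip contributes +1; sign now -1
(85/41): 85 mod 41 = 3, so (85/41) = (3/41)
flip (3/41) -> (41/3): both odd, 3 mod 4 = 3, 41 mod 4 = 1, so the flip contributes +1; sign now -1
(41/3): 41 mod 3 = 2, so (41/3) = (2/3)
factor out 2^1: 2 = 2^1·1; with 3 mod 8 = 3, (2/3) = -1; sign now +1; continue with (1/3)
reached (1/3) = 1, so the symbol is +1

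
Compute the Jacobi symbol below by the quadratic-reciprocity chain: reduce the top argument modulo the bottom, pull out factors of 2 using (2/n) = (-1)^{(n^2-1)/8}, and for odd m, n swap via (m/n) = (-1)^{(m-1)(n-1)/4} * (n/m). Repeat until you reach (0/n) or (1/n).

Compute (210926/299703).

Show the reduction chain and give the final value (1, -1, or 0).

factor out 2^1: 210926 = 2^1·105463; with 299703 mod 8 = 7, (2/299703) = +1; sign now +1; continue with (105463/299703)
flip (105463/299703) -> (299703/105463): both odd, 105463 mod 4 = 3, 299703 mod 4 = 3, so the flip contributes -1; sign now -1
(299703/105463): 299703 mod 105463 = 88777, so (299703/105463) = (88777/105463)
flip (88777/105463) -> (105463/88777): both odd, 88777 mod 4 = 1, 105463 mod 4 = 3, so the flip contributes +1; sign now -1
(105463/88777): 105463 mod 88777 = 16686, so (105463/88777) = (16686/88777)
factor out 2^1: 16686 = 2^1·8343; with 88777 mod 8 = 1, (2/88777) = +1; sign now -1; continue with (8343/88777)
flip (8343/88777) -> (88777/8343): both odd, 8343 mod 4 = 3, 88777 mod 4 = 1, so the flip contributes +1; sign now -1
(88777/8343): 88777 mod 8343 = 5347, so (88777/8343) = (5347/8343)
flip (5347/8343) -> (8343/5347): both odd, 5347 mod 4 = 3, 8343 mod 4 = 3, so the flip contributes -1; sign now +1
(8343/5347): 8343 mod 5347 = 2996, so (8343/5347) = (2996/5347)
factor out 2^2: 2996 = 2^2·749; with 5347 mod 8 = 3, (2/5347) = -1; sign now +1; continue with (749/5347)
flip (749/5347) -> (5347/749): both odd, 749 mod 4 = 1, 5347 mod 4 = 3, so the flip contributes +1; sign now +1
(5347/749): 5347 mod 749 = 104, so (5347/749) = (104/749)
factor out 2^3: 104 = 2^3·13; with 749 mod 8 = 5, (2/749) = -1; sign now -1; continue with (13/749)
flip (13/749) -> (749/13): both odd, 13 mod 4 = 1, 749 mod 4 = 1, so the flip contributes +1; sign now -1
(749/13): 749 mod 13 = 8, so (749/13) = (8/13)
factor out 2^3: 8 = 2^3·1; with 13 mod 8 = 5, (2/13) = -1; sign now +1; continue with (1/13)
reached (1/13) = 1, so the symbol is +1

1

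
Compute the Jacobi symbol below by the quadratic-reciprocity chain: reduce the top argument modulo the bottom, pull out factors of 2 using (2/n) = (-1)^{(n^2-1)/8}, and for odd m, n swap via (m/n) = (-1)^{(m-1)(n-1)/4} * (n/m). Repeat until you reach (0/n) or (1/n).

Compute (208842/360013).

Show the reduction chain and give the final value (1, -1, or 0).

-1

208842 = 2^1·104421; (2/360013) = -1 since 360013 mod 8 = 5, so (208842/360013) = (-1)^1·(104421/360013); sign now -1
reciprocity: (104421/360013) = +1·(360013/104421) since 104421 mod 4 = 1, 360013 mod 4 = 1; sign now -1
(360013/104421) = (46750/104421)   [reduce mod 104421]
46750 = 2^1·23375; (2/104421) = -1 since 104421 mod 8 = 5, so (46750/104421) = (-1)^1·(23375/104421); sign now +1
reciprocity: (23375/104421) = +1·(104421/23375) since 23375 mod 4 = 3, 104421 mod 4 = 1; sign now +1
(104421/23375) = (10921/23375)   [reduce mod 23375]
reciprocity: (10921/23375) = +1·(23375/10921) since 10921 mod 4 = 1, 23375 mod 4 = 3; sign now +1
(23375/10921) = (1533/10921)   [reduce mod 10921]
reciprocity: (1533/10921) = +1·(10921/1533) since 1533 mod 4 = 1, 10921 mod 4 = 1; sign now +1
(10921/1533) = (190/1533)   [reduce mod 1533]
190 = 2^1·95; (2/1533) = -1 since 1533 mod 8 = 5, so (190/1533) = (-1)^1·(95/1533); sign now -1
reciprocity: (95/1533) = +1·(1533/95) since 95 mod 4 = 3, 1533 mod 4 = 1; sign now -1
(1533/95) = (13/95)   [reduce mod 95]
reciprocity: (13/95) = +1·(95/13) since 13 mod 4 = 1, 95 mod 4 = 3; sign now -1
(95/13) = (4/13)   [reduce mod 13]
4 = 2^2·1; (2/13) = -1 since 13 mod 8 = 5, so (4/13) = (-1)^2·(1/13); sign now -1
(1/13) = 1; final value = sign = -1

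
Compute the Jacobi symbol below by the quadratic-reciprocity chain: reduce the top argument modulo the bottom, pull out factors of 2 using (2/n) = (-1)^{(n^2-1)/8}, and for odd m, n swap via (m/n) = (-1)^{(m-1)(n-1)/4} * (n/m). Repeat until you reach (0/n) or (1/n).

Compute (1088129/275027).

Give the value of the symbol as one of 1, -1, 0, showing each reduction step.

(1088129/275027): 1088129 mod 275027 = 263048, so (1088129/275027) = (263048/275027)
factor out 2^3: 263048 = 2^3·32881; with 275027 mod 8 = 3, (2/275027) = -1; sign now -1; continue with (32881/275027)
flip (32881/275027) -> (275027/32881): both odd, 32881 mod 4 = 1, 275027 mod 4 = 3, so the flip contributes +1; sign now -1
(275027/32881): 275027 mod 32881 = 11979, so (275027/32881) = (11979/32881)
flip (11979/32881) -> (32881/11979): both odd, 11979 mod 4 = 3, 32881 mod 4 = 1, so the flip contributes +1; sign now -1
(32881/11979): 32881 mod 11979 = 8923, so (32881/11979) = (8923/11979)
flip (8923/11979) -> (11979/8923): both odd, 8923 mod 4 = 3, 11979 mod 4 = 3, so the flip contributes -1; sign now +1
(11979/8923): 11979 mod 8923 = 3056, so (11979/8923) = (3056/8923)
factor out 2^4: 3056 = 2^4·191; with 8923 mod 8 = 3, (2/8923) = -1; sign now +1; continue with (191/8923)
flip (191/8923) -> (8923/191): both odd, 191 mod 4 = 3, 8923 mod 4 = 3, so the flip contributes -1; sign now -1
(8923/191): 8923 mod 191 = 137, so (8923/191) = (137/191)
flip (137/191) -> (191/137): both odd, 137 mod 4 = 1, 191 mod 4 = 3, so the flip contributes +1; sign now -1
(191/137): 191 mod 137 = 54, so (191/137) = (54/137)
factor out 2^1: 54 = 2^1·27; with 137 mod 8 = 1, (2/137) = +1; sign now -1; continue with (27/137)
flip (27/137) -> (137/27): both odd, 27 mod 4 = 3, 137 mod 4 = 1, so the flip contributes +1; sign now -1
(137/27): 137 mod 27 = 2, so (137/27) = (2/27)
factor out 2^1: 2 = 2^1·1; with 27 mod 8 = 3, (2/27) = -1; sign now +1; continue with (1/27)
reached (1/27) = 1, so the symbol is +1

1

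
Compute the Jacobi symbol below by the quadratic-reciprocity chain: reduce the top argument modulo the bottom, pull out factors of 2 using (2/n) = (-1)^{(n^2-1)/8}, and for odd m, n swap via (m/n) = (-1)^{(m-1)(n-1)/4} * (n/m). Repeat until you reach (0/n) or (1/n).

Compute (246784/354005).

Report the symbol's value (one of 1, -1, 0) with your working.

1

factor out 2^10: 246784 = 2^10·241; with 354005 mod 8 = 5, (2/354005) = -1; sign now +1; continue with (241/354005)
flip (241/354005) -> (354005/241): both odd, 241 mod 4 = 1, 354005 mod 4 = 1, so the flip contributes +1; sign now +1
(354005/241): 354005 mod 241 = 217, so (354005/241) = (217/241)
flip (217/241) -> (241/217): both odd, 217 mod 4 = 1, 241 mod 4 = 1, so the flip contributes +1; sign now +1
(241/217): 241 mod 217 = 24, so (241/217) = (24/217)
factor out 2^3: 24 = 2^3·3; with 217 mod 8 = 1, (2/217) = +1; sign now +1; continue with (3/217)
flip (3/217) -> (217/3): both odd, 3 mod 4 = 3, 217 mod 4 = 1, so the flip contributes +1; sign now +1
(217/3): 217 mod 3 = 1, so (217/3) = (1/3)
reached (1/3) = 1, so the symbol is +1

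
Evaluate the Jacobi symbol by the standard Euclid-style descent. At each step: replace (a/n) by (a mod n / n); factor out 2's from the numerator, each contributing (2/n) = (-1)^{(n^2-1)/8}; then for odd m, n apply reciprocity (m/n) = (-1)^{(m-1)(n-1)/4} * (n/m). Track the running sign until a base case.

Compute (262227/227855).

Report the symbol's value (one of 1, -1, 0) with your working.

(262227/227855): 262227 mod 227855 = 34372, so (262227/227855) = (34372/227855)
factor out 2^2: 34372 = 2^2·8593; with 227855 mod 8 = 7, (2/227855) = +1; sign now +1; continue with (8593/227855)
flip (8593/227855) -> (227855/8593): both odd, 8593 mod 4 = 1, 227855 mod 4 = 3, so the flip contributes +1; sign now +1
(227855/8593): 227855 mod 8593 = 4437, so (227855/8593) = (4437/8593)
flip (4437/8593) -> (8593/4437): both odd, 4437 mod 4 = 1, 8593 mod 4 = 1, so the flip contributes +1; sign now +1
(8593/4437): 8593 mod 4437 = 4156, so (8593/4437) = (4156/4437)
factor out 2^2: 4156 = 2^2·1039; with 4437 mod 8 = 5, (2/4437) = -1; sign now +1; continue with (1039/4437)
flip (1039/4437) -> (4437/1039): both odd, 1039 mod 4 = 3, 4437 mod 4 = 1, so the flip contributes +1; sign now +1
(4437/1039): 4437 mod 1039 = 281, so (4437/1039) = (281/1039)
flip (281/1039) -> (1039/281): both odd, 281 mod 4 = 1, 1039 mod 4 = 3, so the flip contributes +1; sign now +1
(1039/281): 1039 mod 281 = 196, so (1039/281) = (196/281)
factor out 2^2: 196 = 2^2·49; with 281 mod 8 = 1, (2/281) = +1; sign now +1; continue with (49/281)
flip (49/281) -> (281/49): both odd, 49 mod 4 = 1, 281 mod 4 = 1, so the flip contributes +1; sign now +1
(281/49): 281 mod 49 = 36, so (281/49) = (36/49)
factor out 2^2: 36 = 2^2·9; with 49 mod 8 = 1, (2/49) = +1; sign now +1; continue with (9/49)
flip (9/49) -> (49/9): both odd, 9 mod 4 = 1, 49 mod 4 = 1, so the flip contributes +1; sign now +1
(49/9): 49 mod 9 = 4, so (49/9) = (4/9)
factor out 2^2: 4 = 2^2·1; with 9 mod 8 = 1, (2/9) = +1; sign now +1; continue with (1/9)
reached (1/9) = 1, so the symbol is +1

1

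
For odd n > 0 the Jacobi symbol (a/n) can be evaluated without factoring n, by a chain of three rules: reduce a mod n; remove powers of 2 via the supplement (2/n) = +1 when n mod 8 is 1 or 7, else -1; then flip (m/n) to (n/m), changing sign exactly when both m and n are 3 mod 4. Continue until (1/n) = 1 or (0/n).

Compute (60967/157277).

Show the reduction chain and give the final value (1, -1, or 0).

flip (60967/157277) -> (157277/60967): both odd, 60967 mod 4 = 3, 157277 mod 4 = 1, so the flip contributes +1; sign now +1
(157277/60967): 157277 mod 60967 = 35343, so (157277/60967) = (35343/60967)
flip (35343/60967) -> (60967/35343): both odd, 35343 mod 4 = 3, 60967 mod 4 = 3, so the flip contributes -1; sign now -1
(60967/35343): 60967 mod 35343 = 25624, so (60967/35343) = (25624/35343)
factor out 2^3: 25624 = 2^3·3203; with 35343 mod 8 = 7, (2/35343) = +1; sign now -1; continue with (3203/35343)
flip (3203/35343) -> (35343/3203): both odd, 3203 mod 4 = 3, 35343 mod 4 = 3, so the flip contributes -1; sign now +1
(35343/3203): 35343 mod 3203 = 110, so (35343/3203) = (110/3203)
factor out 2^1: 110 = 2^1·55; with 3203 mod 8 = 3, (2/3203) = -1; sign now -1; continue with (55/3203)
flip (55/3203) -> (3203/55): both odd, 55 mod 4 = 3, 3203 mod 4 = 3, so the flip contributes -1; sign now +1
(3203/55): 3203 mod 55 = 13, so (3203/55) = (13/55)
flip (13/55) -> (55/13): both odd, 13 mod 4 = 1, 55 mod 4 = 3, so the flip contributes +1; sign now +1
(55/13): 55 mod 13 = 3, so (55/13) = (3/13)
flip (3/13) -> (13/3): both odd, 3 mod 4 = 3, 13 mod 4 = 1, so the flip contributes +1; sign now +1
(13/3): 13 mod 3 = 1, so (13/3) = (1/3)
reached (1/3) = 1, so the symbol is +1

1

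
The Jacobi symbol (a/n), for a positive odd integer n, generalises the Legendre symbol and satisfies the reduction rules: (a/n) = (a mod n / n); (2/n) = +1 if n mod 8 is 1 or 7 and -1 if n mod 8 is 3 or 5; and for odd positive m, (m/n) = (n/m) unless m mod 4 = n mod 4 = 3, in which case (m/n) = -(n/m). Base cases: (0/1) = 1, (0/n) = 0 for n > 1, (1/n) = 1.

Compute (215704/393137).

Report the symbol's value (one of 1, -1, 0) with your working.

-1

factor out 2^3: 215704 = 2^3·26963; with 393137 mod 8 = 1, (2/393137) = +1; sign now +1; continue with (26963/393137)
flip (26963/393137) -> (393137/26963): both odd, 26963 mod 4 = 3, 393137 mod 4 = 1, so the flip contributes +1; sign now +1
(393137/26963): 393137 mod 26963 = 15655, so (393137/26963) = (15655/26963)
flip (15655/26963) -> (26963/15655): both odd, 15655 mod 4 = 3, 26963 mod 4 = 3, so the flip contributes -1; sign now -1
(26963/15655): 26963 mod 15655 = 11308, so (26963/15655) = (11308/15655)
factor out 2^2: 11308 = 2^2·2827; with 15655 mod 8 = 7, (2/15655) = +1; sign now -1; continue with (2827/15655)
flip (2827/15655) -> (15655/2827): both odd, 2827 mod 4 = 3, 15655 mod 4 = 3, so the flip contributes -1; sign now +1
(15655/2827): 15655 mod 2827 = 1520, so (15655/2827) = (1520/2827)
factor out 2^4: 1520 = 2^4·95; with 2827 mod 8 = 3, (2/2827) = -1; sign now +1; continue with (95/2827)
flip (95/2827) -> (2827/95): both odd, 95 mod 4 = 3, 2827 mod 4 = 3, so the flip contributes -1; sign now -1
(2827/95): 2827 mod 95 = 72, so (2827/95) = (72/95)
factor out 2^3: 72 = 2^3·9; with 95 mod 8 = 7, (2/95) = +1; sign now -1; continue with (9/95)
flip (9/95) -> (95/9): both odd, 9 mod 4 = 1, 95 mod 4 = 3, so the flip contributes +1; sign now -1
(95/9): 95 mod 9 = 5, so (95/9) = (5/9)
flip (5/9) -> (9/5): both odd, 5 mod 4 = 1, 9 mod 4 = 1, so the flip contributes +1; sign now -1
(9/5): 9 mod 5 = 4, so (9/5) = (4/5)
factor out 2^2: 4 = 2^2·1; with 5 mod 8 = 5, (2/5) = -1; sign now -1; continue with (1/5)
reached (1/5) = 1, so the symbol is -1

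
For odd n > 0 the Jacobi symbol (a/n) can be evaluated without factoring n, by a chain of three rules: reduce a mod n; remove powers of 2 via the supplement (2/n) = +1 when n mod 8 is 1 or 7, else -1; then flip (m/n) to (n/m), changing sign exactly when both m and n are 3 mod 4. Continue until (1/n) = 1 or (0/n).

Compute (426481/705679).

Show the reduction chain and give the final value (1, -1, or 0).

reciprocity: (426481/705679) = +1·(705679/426481) since 426481 mod 4 = 1, 705679 mod 4 = 3; sign now +1
(705679/426481) = (279198/426481)   [reduce mod 426481]
279198 = 2^1·139599; (2/426481) = +1 since 426481 mod 8 = 1, so (279198/426481) = (+1)^1·(139599/426481); sign now +1
reciprocity: (139599/426481) = +1·(426481/139599) since 139599 mod 4 = 3, 426481 mod 4 = 1; sign now +1
(426481/139599) = (7684/139599)   [reduce mod 139599]
7684 = 2^2·1921; (2/139599) = +1 since 139599 mod 8 = 7, so (7684/139599) = (+1)^2·(1921/139599); sign now +1
reciprocity: (1921/139599) = +1·(139599/1921) since 1921 mod 4 = 1, 139599 mod 4 = 3; sign now +1
(139599/1921) = (1287/1921)   [reduce mod 1921]
reciprocity: (1287/1921) = +1·(1921/1287) since 1287 mod 4 = 3, 1921 mod 4 = 1; sign now +1
(1921/1287) = (634/1287)   [reduce mod 1287]
634 = 2^1·317; (2/1287) = +1 since 1287 mod 8 = 7, so (634/1287) = (+1)^1·(317/1287); sign now +1
reciprocity: (317/1287) = +1·(1287/317) since 317 mod 4 = 1, 1287 mod 4 = 3; sign now +1
(1287/317) = (19/317)   [reduce mod 317]
reciprocity: (19/317) = +1·(317/19) since 19 mod 4 = 3, 317 mod 4 = 1; sign now +1
(317/19) = (13/19)   [reduce mod 19]
reciprocity: (13/19) = +1·(19/13) since 13 mod 4 = 1, 19 mod 4 = 3; sign now +1
(19/13) = (6/13)   [reduce mod 13]
6 = 2^1·3; (2/13) = -1 since 13 mod 8 = 5, so (6/13) = (-1)^1·(3/13); sign now -1
reciprocity: (3/13) = +1·(13/3) since 3 mod 4 = 3, 13 mod 4 = 1; sign now -1
(13/3) = (1/3)   [reduce mod 3]
(1/3) = 1; final value = sign = -1

-1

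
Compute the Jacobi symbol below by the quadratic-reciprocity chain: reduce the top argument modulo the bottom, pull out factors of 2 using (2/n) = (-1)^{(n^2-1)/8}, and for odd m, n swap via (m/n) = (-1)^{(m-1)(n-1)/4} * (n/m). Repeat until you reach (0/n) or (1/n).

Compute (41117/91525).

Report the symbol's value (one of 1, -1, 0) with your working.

reciprocity: (41117/91525) = +1·(91525/41117) since 41117 mod 4 = 1, 91525 mod 4 = 1; sign now +1
(91525/41117) = (9291/41117)   [reduce mod 41117]
reciprocity: (9291/41117) = +1·(41117/9291) since 9291 mod 4 = 3, 41117 mod 4 = 1; sign now +1
(41117/9291) = (3953/9291)   [reduce mod 9291]
reciprocity: (3953/9291) = +1·(9291/3953) since 3953 mod 4 = 1, 9291 mod 4 = 3; sign now +1
(9291/3953) = (1385/3953)   [reduce mod 3953]
reciprocity: (1385/3953) = +1·(3953/1385) since 1385 mod 4 = 1, 3953 mod 4 = 1; sign now +1
(3953/1385) = (1183/1385)   [reduce mod 1385]
reciprocity: (1183/1385) = +1·(1385/1183) since 1183 mod 4 = 3, 1385 mod 4 = 1; sign now +1
(1385/1183) = (202/1183)   [reduce mod 1183]
202 = 2^1·101; (2/1183) = +1 since 1183 mod 8 = 7, so (202/1183) = (+1)^1·(101/1183); sign now +1
reciprocity: (101/1183) = +1·(1183/101) since 101 mod 4 = 1, 1183 mod 4 = 3; sign now +1
(1183/101) = (72/101)   [reduce mod 101]
72 = 2^3·9; (2/101) = -1 since 101 mod 8 = 5, so (72/101) = (-1)^3·(9/101); sign now -1
reciprocity: (9/101) = +1·(101/9) since 9 mod 4 = 1, 101 mod 4 = 1; sign now -1
(101/9) = (2/9)   [reduce mod 9]
2 = 2^1·1; (2/9) = +1 since 9 mod 8 = 1, so (2/9) = (+1)^1·(1/9); sign now -1
(1/9) = 1; final value = sign = -1

-1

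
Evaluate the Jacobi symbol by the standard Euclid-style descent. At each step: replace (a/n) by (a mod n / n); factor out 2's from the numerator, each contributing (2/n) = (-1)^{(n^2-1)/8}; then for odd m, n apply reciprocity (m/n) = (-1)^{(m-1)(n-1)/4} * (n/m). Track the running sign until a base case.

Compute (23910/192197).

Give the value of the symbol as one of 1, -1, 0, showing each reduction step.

1

factor out 2^1: 23910 = 2^1·11955; with 192197 mod 8 = 5, (2/192197) = -1; sign now -1; continue with (11955/192197)
flip (11955/192197) -> (192197/11955): both odd, 11955 mod 4 = 3, 192197 mod 4 = 1, so the flip contributes +1; sign now -1
(192197/11955): 192197 mod 11955 = 917, so (192197/11955) = (917/11955)
flip (917/11955) -> (11955/917): both odd, 917 mod 4 = 1, 11955 mod 4 = 3, so the flip contributes +1; sign now -1
(11955/917): 11955 mod 917 = 34, so (11955/917) = (34/917)
factor out 2^1: 34 = 2^1·17; with 917 mod 8 = 5, (2/917) = -1; sign now +1; continue with (17/917)
flip (17/917) -> (917/17): both odd, 17 mod 4 = 1, 917 mod 4 = 1, so the flip contributes +1; sign now +1
(917/17): 917 mod 17 = 16, so (917/17) = (16/17)
factor out 2^4: 16 = 2^4·1; with 17 mod 8 = 1, (2/17) = +1; sign now +1; continue with (1/17)
reached (1/17) = 1, so the symbol is +1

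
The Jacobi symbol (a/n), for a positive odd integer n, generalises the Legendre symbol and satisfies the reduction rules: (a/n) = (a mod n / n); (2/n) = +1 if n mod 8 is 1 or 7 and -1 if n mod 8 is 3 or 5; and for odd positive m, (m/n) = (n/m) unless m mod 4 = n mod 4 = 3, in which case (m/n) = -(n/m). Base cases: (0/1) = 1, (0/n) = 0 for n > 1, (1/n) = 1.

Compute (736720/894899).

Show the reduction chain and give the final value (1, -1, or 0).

736720 = 2^4·46045; (2/894899) = -1 since 894899 mod 8 = 3, so (736720/894899) = (-1)^4·(46045/894899); sign now +1
reciprocity: (46045/894899) = +1·(894899/46045) since 46045 mod 4 = 1, 894899 mod 4 = 3; sign now +1
(894899/46045) = (20044/46045)   [reduce mod 46045]
20044 = 2^2·5011; (2/46045) = -1 since 46045 mod 8 = 5, so (20044/46045) = (-1)^2·(5011/46045); sign now +1
reciprocity: (5011/46045) = +1·(46045/5011) since 5011 mod 4 = 3, 46045 mod 4 = 1; sign now +1
(46045/5011) = (946/5011)   [reduce mod 5011]
946 = 2^1·473; (2/5011) = -1 since 5011 mod 8 = 3, so (946/5011) = (-1)^1·(473/5011); sign now -1
reciprocity: (473/5011) = +1·(5011/473) since 473 mod 4 = 1, 5011 mod 4 = 3; sign now -1
(5011/473) = (281/473)   [reduce mod 473]
reciprocity: (281/473) = +1·(473/281) since 281 mod 4 = 1, 473 mod 4 = 1; sign now -1
(473/281) = (192/281)   [reduce mod 281]
192 = 2^6·3; (2/281) = +1 since 281 mod 8 = 1, so (192/281) = (+1)^6·(3/281); sign now -1
reciprocity: (3/281) = +1·(281/3) since 3 mod 4 = 3, 281 mod 4 = 1; sign now -1
(281/3) = (2/3)   [reduce mod 3]
2 = 2^1·1; (2/3) = -1 since 3 mod 8 = 3, so (2/3) = (-1)^1·(1/3); sign now +1
(1/3) = 1; final value = sign = +1

1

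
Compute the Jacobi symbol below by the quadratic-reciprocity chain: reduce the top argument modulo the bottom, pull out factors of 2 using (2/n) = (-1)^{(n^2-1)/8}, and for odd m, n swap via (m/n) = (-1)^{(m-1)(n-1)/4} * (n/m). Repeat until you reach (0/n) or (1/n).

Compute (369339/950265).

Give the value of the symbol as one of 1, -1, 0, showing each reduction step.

flip (369339/950265) -> (950265/369339): both odd, 369339 mod 4 = 3, 950265 mod 4 = 1, so the flip contributes +1; sign now +1
(950265/369339): 950265 mod 369339 = 211587, so (950265/369339) = (211587/369339)
flip (211587/369339) -> (369339/211587): both odd, 211587 mod 4 = 3, 369339 mod 4 = 3, so the flip contributes -1; sign now -1
(369339/211587): 369339 mod 211587 = 157752, so (369339/211587) = (157752/211587)
factor out 2^3: 157752 = 2^3·19719; with 211587 mod 8 = 3, (2/211587) = -1; sign now +1; continue with (19719/211587)
flip (19719/211587) -> (211587/19719): both odd, 19719 mod 4 = 3, 211587 mod 4 = 3, so the flip contributes -1; sign now -1
(211587/19719): 211587 mod 19719 = 14397, so (211587/19719) = (14397/19719)
flip (14397/19719) -> (19719/14397): both odd, 14397 mod 4 = 1, 19719 mod 4 = 3, so the flip contributes +1; sign now -1
(19719/14397): 19719 mod 14397 = 5322, so (19719/14397) = (5322/14397)
factor out 2^1: 5322 = 2^1·2661; with 14397 mod 8 = 5, (2/14397) = -1; sign now +1; continue with (2661/14397)
flip (2661/14397) -> (14397/2661): both odd, 2661 mod 4 = 1, 14397 mod 4 = 1, so the flip contributes +1; sign now +1
(14397/2661): 14397 mod 2661 = 1092, so (14397/2661) = (1092/2661)
factor out 2^2: 1092 = 2^2·273; with 2661 mod 8 = 5, (2/2661) = -1; sign now +1; continue with (273/2661)
flip (273/2661) -> (2661/273): both odd, 273 mod 4 = 1, 2661 mod 4 = 1, so the flip contributes +1; sign now +1
(2661/273): 2661 mod 273 = 204, so (2661/273) = (204/273)
factor out 2^2: 204 = 2^2·51; with 273 mod 8 = 1, (2/273) = +1; sign now +1; continue with (51/273)
flip (51/273) -> (273/51): both odd, 51 mod 4 = 3, 273 mod 4 = 1, so the flip contributes +1; sign now +1
(273/51): 273 mod 51 = 18, so (273/51) = (18/51)
factor out 2^1: 18 = 2^1·9; with 51 mod 8 = 3, (2/51) = -1; sign now -1; continue with (9/51)
flip (9/51) -> (51/9): both odd, 9 mod 4 = 1, 51 mod 4 = 3, so the flip contributes +1; sign now -1
(51/9): 51 mod 9 = 6, so (51/9) = (6/9)
factor out 2^1: 6 = 2^1·3; with 9 mod 8 = 1, (2/9) = +1; sign now -1; continue with (3/9)
flip (3/9) -> (9/3): both odd, 3 mod 4 = 3, 9 mod 4 = 1, so the flip contributes +1; sign now -1
(9/3): 9 mod 3 = 0, so (9/3) = (0/3)
reached (0/3); gcd(a, n) > 1, so (0/3) = 0 and the symbol is 0

0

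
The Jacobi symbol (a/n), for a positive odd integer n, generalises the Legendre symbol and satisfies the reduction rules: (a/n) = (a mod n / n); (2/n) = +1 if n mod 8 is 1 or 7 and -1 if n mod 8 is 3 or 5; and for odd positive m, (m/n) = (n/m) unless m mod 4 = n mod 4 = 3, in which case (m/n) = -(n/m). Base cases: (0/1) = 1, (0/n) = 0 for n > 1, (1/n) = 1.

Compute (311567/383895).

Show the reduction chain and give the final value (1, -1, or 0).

flip (311567/383895) -> (383895/311567): both odd, 311567 mod 4 = 3, 383895 mod 4 = 3, so the flip contributes -1; sign now -1
(383895/311567): 383895 mod 311567 = 72328, so (383895/311567) = (72328/311567)
factor out 2^3: 72328 = 2^3·9041; with 311567 mod 8 = 7, (2/311567) = +1; sign now -1; continue with (9041/311567)
flip (9041/311567) -> (311567/9041): both odd, 9041 mod 4 = 1, 311567 mod 4 = 3, so the flip contributes +1; sign now -1
(311567/9041): 311567 mod 9041 = 4173, so (311567/9041) = (4173/9041)
flip (4173/9041) -> (9041/4173): both odd, 4173 mod 4 = 1, 9041 mod 4 = 1, so the flip contributes +1; sign now -1
(9041/4173): 9041 mod 4173 = 695, so (9041/4173) = (695/4173)
flip (695/4173) -> (4173/695): both odd, 695 mod 4 = 3, 4173 mod 4 = 1, so the flip contributes +1; sign now -1
(4173/695): 4173 mod 695 = 3, so (4173/695) = (3/695)
flip (3/695) -> (695/3): both odd, 3 mod 4 = 3, 695 mod 4 = 3, so the flip contributes -1; sign now +1
(695/3): 695 mod 3 = 2, so (695/3) = (2/3)
factor out 2^1: 2 = 2^1·1; with 3 mod 8 = 3, (2/3) = -1; sign now -1; continue with (1/3)
reached (1/3) = 1, so the symbol is -1

-1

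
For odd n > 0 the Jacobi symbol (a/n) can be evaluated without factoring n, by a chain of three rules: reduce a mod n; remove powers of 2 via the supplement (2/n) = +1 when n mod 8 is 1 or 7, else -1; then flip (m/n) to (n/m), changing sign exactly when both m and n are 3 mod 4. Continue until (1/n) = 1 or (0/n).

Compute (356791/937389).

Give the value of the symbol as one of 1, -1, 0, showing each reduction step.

-1

reciprocity: (356791/937389) = +1·(937389/356791) since 356791 mod 4 = 3, 937389 mod 4 = 1; sign now +1
(937389/356791) = (223807/356791)   [reduce mod 356791]
reciprocity: (223807/356791) = -1·(356791/223807) since 223807 mod 4 = 3, 356791 mod 4 = 3; sign now -1
(356791/223807) = (132984/223807)   [reduce mod 223807]
132984 = 2^3·16623; (2/223807) = +1 since 223807 mod 8 = 7, so (132984/223807) = (+1)^3·(16623/223807); sign now -1
reciprocity: (16623/223807) = -1·(223807/16623) since 16623 mod 4 = 3, 223807 mod 4 = 3; sign now +1
(223807/16623) = (7708/16623)   [reduce mod 16623]
7708 = 2^2·1927; (2/16623) = +1 since 16623 mod 8 = 7, so (7708/16623) = (+1)^2·(1927/16623); sign now +1
reciprocity: (1927/16623) = -1·(16623/1927) since 1927 mod 4 = 3, 16623 mod 4 = 3; sign now -1
(16623/1927) = (1207/1927)   [reduce mod 1927]
reciprocity: (1207/1927) = -1·(1927/1207) since 1207 mod 4 = 3, 1927 mod 4 = 3; sign now +1
(1927/1207) = (720/1207)   [reduce mod 1207]
720 = 2^4·45; (2/1207) = +1 since 1207 mod 8 = 7, so (720/1207) = (+1)^4·(45/1207); sign now +1
reciprocity: (45/1207) = +1·(1207/45) since 45 mod 4 = 1, 1207 mod 4 = 3; sign now +1
(1207/45) = (37/45)   [reduce mod 45]
reciprocity: (37/45) = +1·(45/37) since 37 mod 4 = 1, 45 mod 4 = 1; sign now +1
(45/37) = (8/37)   [reduce mod 37]
8 = 2^3·1; (2/37) = -1 since 37 mod 8 = 5, so (8/37) = (-1)^3·(1/37); sign now -1
(1/37) = 1; final value = sign = -1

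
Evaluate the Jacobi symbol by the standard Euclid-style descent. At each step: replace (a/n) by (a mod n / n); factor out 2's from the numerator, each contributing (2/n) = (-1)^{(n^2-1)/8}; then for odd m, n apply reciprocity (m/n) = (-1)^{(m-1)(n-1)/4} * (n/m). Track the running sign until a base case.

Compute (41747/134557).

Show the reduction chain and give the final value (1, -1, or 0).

-1

reciprocity: (41747/134557) = +1·(134557/41747) since 41747 mod 4 = 3, 134557 mod 4 = 1; sign now +1
(134557/41747) = (9316/41747)   [reduce mod 41747]
9316 = 2^2·2329; (2/41747) = -1 since 41747 mod 8 = 3, so (9316/41747) = (-1)^2·(2329/41747); sign now +1
reciprocity: (2329/41747) = +1·(41747/2329) since 2329 mod 4 = 1, 41747 mod 4 = 3; sign now +1
(41747/2329) = (2154/2329)   [reduce mod 2329]
2154 = 2^1·1077; (2/2329) = +1 since 2329 mod 8 = 1, so (2154/2329) = (+1)^1·(1077/2329); sign now +1
reciprocity: (1077/2329) = +1·(2329/1077) since 1077 mod 4 = 1, 2329 mod 4 = 1; sign now +1
(2329/1077) = (175/1077)   [reduce mod 1077]
reciprocity: (175/1077) = +1·(1077/175) since 175 mod 4 = 3, 1077 mod 4 = 1; sign now +1
(1077/175) = (27/175)   [reduce mod 175]
reciprocity: (27/175) = -1·(175/27) since 27 mod 4 = 3, 175 mod 4 = 3; sign now -1
(175/27) = (13/27)   [reduce mod 27]
reciprocity: (13/27) = +1·(27/13) since 13 mod 4 = 1, 27 mod 4 = 3; sign now -1
(27/13) = (1/13)   [reduce mod 13]
(1/13) = 1; final value = sign = -1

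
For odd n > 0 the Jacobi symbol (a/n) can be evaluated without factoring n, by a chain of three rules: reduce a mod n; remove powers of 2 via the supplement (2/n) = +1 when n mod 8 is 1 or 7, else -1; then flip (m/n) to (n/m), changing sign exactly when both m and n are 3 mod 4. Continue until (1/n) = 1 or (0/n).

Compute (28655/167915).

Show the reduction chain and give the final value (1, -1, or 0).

0

flip (28655/167915) -> (167915/28655): both odd, 28655 mod 4 = 3, 167915 mod 4 = 3, so the flip contributes -1; sign now -1
(167915/28655): 167915 mod 28655 = 24640, so (167915/28655) = (24640/28655)
factor out 2^6: 24640 = 2^6·385; with 28655 mod 8 = 7, (2/28655) = +1; sign now -1; continue with (385/28655)
flip (385/28655) -> (28655/385): both odd, 385 mod 4 = 1, 28655 mod 4 = 3, so the flip contributes +1; sign now -1
(28655/385): 28655 mod 385 = 165, so (28655/385) = (165/385)
flip (165/385) -> (385/165): both odd, 165 mod 4 = 1, 385 mod 4 = 1, so the flip contributes +1; sign now -1
(385/165): 385 mod 165 = 55, so (385/165) = (55/165)
flip (55/165) -> (165/55): both odd, 55 mod 4 = 3, 165 mod 4 = 1, so the flip contributes +1; sign now -1
(165/55): 165 mod 55 = 0, so (165/55) = (0/55)
reached (0/55); gcd(a, n) > 1, so (0/55) = 0 and the symbol is 0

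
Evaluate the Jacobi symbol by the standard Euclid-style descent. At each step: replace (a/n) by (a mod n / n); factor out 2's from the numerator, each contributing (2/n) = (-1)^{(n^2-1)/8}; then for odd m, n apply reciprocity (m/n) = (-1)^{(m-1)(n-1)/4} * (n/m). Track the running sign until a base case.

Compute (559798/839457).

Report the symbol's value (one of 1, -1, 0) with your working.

-1

factor out 2^1: 559798 = 2^1·279899; with 839457 mod 8 = 1, (2/839457) = +1; sign now +1; continue with (279899/839457)
flip (279899/839457) -> (839457/279899): both odd, 279899 mod 4 = 3, 839457 mod 4 = 1, so the flip contributes +1; sign now +1
(839457/279899): 839457 mod 279899 = 279659, so (839457/279899) = (279659/279899)
flip (279659/279899) -> (279899/279659): both odd, 279659 mod 4 = 3, 279899 mod 4 = 3, so the flip contributes -1; sign now -1
(279899/279659): 279899 mod 279659 = 240, so (279899/279659) = (240/279659)
factor out 2^4: 240 = 2^4·15; with 279659 mod 8 = 3, (2/279659) = -1; sign now -1; continue with (15/279659)
flip (15/279659) -> (279659/15): both odd, 15 mod 4 = 3, 279659 mod 4 = 3, so the flip contributes -1; sign now +1
(279659/15): 279659 mod 15 = 14, so (279659/15) = (14/15)
factor out 2^1: 14 = 2^1·7; with 15 mod 8 = 7, (2/15) = +1; sign now +1; continue with (7/15)
flip (7/15) -> (15/7): both odd, 7 mod 4 = 3, 15 mod 4 = 3, so the flip contributes -1; sign now -1
(15/7): 15 mod 7 = 1, so (15/7) = (1/7)
reached (1/7) = 1, so the symbol is -1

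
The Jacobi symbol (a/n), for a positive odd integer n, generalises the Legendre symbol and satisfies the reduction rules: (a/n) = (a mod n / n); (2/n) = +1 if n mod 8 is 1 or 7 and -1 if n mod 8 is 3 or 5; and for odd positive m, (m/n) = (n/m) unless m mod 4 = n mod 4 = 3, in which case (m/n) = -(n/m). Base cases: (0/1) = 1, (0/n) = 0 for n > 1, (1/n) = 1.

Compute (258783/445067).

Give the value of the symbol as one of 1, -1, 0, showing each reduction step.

reciprocity: (258783/445067) = -1·(445067/258783) since 258783 mod 4 = 3, 445067 mod 4 = 3; sign now -1
(445067/258783) = (186284/258783)   [reduce mod 258783]
186284 = 2^2·46571; (2/258783) = +1 since 258783 mod 8 = 7, so (186284/258783) = (+1)^2·(46571/258783); sign now -1
reciprocity: (46571/258783) = -1·(258783/46571) since 46571 mod 4 = 3, 258783 mod 4 = 3; sign now +1
(258783/46571) = (25928/46571)   [reduce mod 46571]
25928 = 2^3·3241; (2/46571) = -1 since 46571 mod 8 = 3, so (25928/46571) = (-1)^3·(3241/46571); sign now -1
reciprocity: (3241/46571) = +1·(46571/3241) since 3241 mod 4 = 1, 46571 mod 4 = 3; sign now -1
(46571/3241) = (1197/3241)   [reduce mod 3241]
reciprocity: (1197/3241) = +1·(3241/1197) since 1197 mod 4 = 1, 3241 mod 4 = 1; sign now -1
(3241/1197) = (847/1197)   [reduce mod 1197]
reciprocity: (847/1197) = +1·(1197/847) since 847 mod 4 = 3, 1197 mod 4 = 1; sign now -1
(1197/847) = (350/847)   [reduce mod 847]
350 = 2^1·175; (2/847) = +1 since 847 mod 8 = 7, so (350/847) = (+1)^1·(175/847); sign now -1
reciprocity: (175/847) = -1·(847/175) since 175 mod 4 = 3, 847 mod 4 = 3; sign now +1
(847/175) = (147/175)   [reduce mod 175]
reciprocity: (147/175) = -1·(175/147) since 147 mod 4 = 3, 175 mod 4 = 3; sign now -1
(175/147) = (28/147)   [reduce mod 147]
28 = 2^2·7; (2/147) = -1 since 147 mod 8 = 3, so (28/147) = (-1)^2·(7/147); sign now -1
reciprocity: (7/147) = -1·(147/7) since 7 mod 4 = 3, 147 mod 4 = 3; sign now +1
(147/7) = (0/7)   [reduce mod 7]
(0/7) = 0   [gcd(a, n) > 1]; final value = 0

0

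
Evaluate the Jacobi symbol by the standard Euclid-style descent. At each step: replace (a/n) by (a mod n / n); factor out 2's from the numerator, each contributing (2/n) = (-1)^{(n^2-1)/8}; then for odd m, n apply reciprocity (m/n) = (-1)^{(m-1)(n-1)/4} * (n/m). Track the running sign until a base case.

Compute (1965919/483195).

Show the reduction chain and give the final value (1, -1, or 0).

(1965919/483195) = (33139/483195)   [reduce mod 483195]
reciprocity: (33139/483195) = -1·(483195/33139) since 33139 mod 4 = 3, 483195 mod 4 = 3; sign now -1
(483195/33139) = (19249/33139)   [reduce mod 33139]
reciprocity: (19249/33139) = +1·(33139/19249) since 19249 mod 4 = 1, 33139 mod 4 = 3; sign now -1
(33139/19249) = (13890/19249)   [reduce mod 19249]
13890 = 2^1·6945; (2/19249) = +1 since 19249 mod 8 = 1, so (13890/19249) = (+1)^1·(6945/19249); sign now -1
reciprocity: (6945/19249) = +1·(19249/6945) since 6945 mod 4 = 1, 19249 mod 4 = 1; sign now -1
(19249/6945) = (5359/6945)   [reduce mod 6945]
reciprocity: (5359/6945) = +1·(6945/5359) since 5359 mod 4 = 3, 6945 mod 4 = 1; sign now -1
(6945/5359) = (1586/5359)   [reduce mod 5359]
1586 = 2^1·793; (2/5359) = +1 since 5359 mod 8 = 7, so (1586/5359) = (+1)^1·(793/5359); sign now -1
reciprocity: (793/5359) = +1·(5359/793) since 793 mod 4 = 1, 5359 mod 4 = 3; sign now -1
(5359/793) = (601/793)   [reduce mod 793]
reciprocity: (601/793) = +1·(793/601) since 601 mod 4 = 1, 793 mod 4 = 1; sign now -1
(793/601) = (192/601)   [reduce mod 601]
192 = 2^6·3; (2/601) = +1 since 601 mod 8 = 1, so (192/601) = (+1)^6·(3/601); sign now -1
reciprocity: (3/601) = +1·(601/3) since 3 mod 4 = 3, 601 mod 4 = 1; sign now -1
(601/3) = (1/3)   [reduce mod 3]
(1/3) = 1; final value = sign = -1

-1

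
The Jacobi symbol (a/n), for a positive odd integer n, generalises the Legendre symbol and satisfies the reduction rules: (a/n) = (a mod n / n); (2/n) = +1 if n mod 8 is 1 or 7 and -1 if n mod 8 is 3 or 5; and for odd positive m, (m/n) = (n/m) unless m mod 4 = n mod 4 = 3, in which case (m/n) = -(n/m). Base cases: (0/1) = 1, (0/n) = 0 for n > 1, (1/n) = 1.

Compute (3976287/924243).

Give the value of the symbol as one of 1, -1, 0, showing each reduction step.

(3976287/924243): 3976287 mod 924243 = 279315, so (3976287/924243) = (279315/924243)
flip (279315/924243) -> (924243/279315): both odd, 279315 mod 4 = 3, 924243 mod 4 = 3, so the flip contributes -1; sign now -1
(924243/279315): 924243 mod 279315 = 86298, so (924243/279315) = (86298/279315)
factor out 2^1: 86298 = 2^1·43149; with 279315 mod 8 = 3, (2/279315) = -1; sign now +1; continue with (43149/279315)
flip (43149/279315) -> (279315/43149): both odd, 43149 mod 4 = 1, 279315 mod 4 = 3, so the flip contributes +1; sign now +1
(279315/43149): 279315 mod 43149 = 20421, so (279315/43149) = (20421/43149)
flip (20421/43149) -> (43149/20421): both odd, 20421 mod 4 = 1, 43149 mod 4 = 1, so the flip contributes +1; sign now +1
(43149/20421): 43149 mod 20421 = 2307, so (43149/20421) = (2307/20421)
flip (2307/20421) -> (20421/2307): both odd, 2307 mod 4 = 3, 20421 mod 4 = 1, so the flip contributes +1; sign now +1
(20421/2307): 20421 mod 2307 = 1965, so (20421/2307) = (1965/2307)
flip (1965/2307) -> (2307/1965): both odd, 1965 mod 4 = 1, 2307 mod 4 = 3, so the flip contributes +1; sign now +1
(2307/1965): 2307 mod 1965 = 342, so (2307/1965) = (342/1965)
factor out 2^1: 342 = 2^1·171; with 1965 mod 8 = 5, (2/1965) = -1; sign now -1; continue with (171/1965)
flip (171/1965) -> (1965/171): both odd, 171 mod 4 = 3, 1965 mod 4 = 1, so the flip contributes +1; sign now -1
(1965/171): 1965 mod 171 = 84, so (1965/171) = (84/171)
factor out 2^2: 84 = 2^2·21; with 171 mod 8 = 3, (2/171) = -1; sign now -1; continue with (21/171)
flip (21/171) -> (171/21): both odd, 21 mod 4 = 1, 171 mod 4 = 3, so the flip contributes +1; sign now -1
(171/21): 171 mod 21 = 3, so (171/21) = (3/21)
flip (3/21) -> (21/3): both odd, 3 mod 4 = 3, 21 mod 4 = 1, so the flip contributes +1; sign now -1
(21/3): 21 mod 3 = 0, so (21/3) = (0/3)
reached (0/3); gcd(a, n) > 1, so (0/3) = 0 and the symbol is 0

0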